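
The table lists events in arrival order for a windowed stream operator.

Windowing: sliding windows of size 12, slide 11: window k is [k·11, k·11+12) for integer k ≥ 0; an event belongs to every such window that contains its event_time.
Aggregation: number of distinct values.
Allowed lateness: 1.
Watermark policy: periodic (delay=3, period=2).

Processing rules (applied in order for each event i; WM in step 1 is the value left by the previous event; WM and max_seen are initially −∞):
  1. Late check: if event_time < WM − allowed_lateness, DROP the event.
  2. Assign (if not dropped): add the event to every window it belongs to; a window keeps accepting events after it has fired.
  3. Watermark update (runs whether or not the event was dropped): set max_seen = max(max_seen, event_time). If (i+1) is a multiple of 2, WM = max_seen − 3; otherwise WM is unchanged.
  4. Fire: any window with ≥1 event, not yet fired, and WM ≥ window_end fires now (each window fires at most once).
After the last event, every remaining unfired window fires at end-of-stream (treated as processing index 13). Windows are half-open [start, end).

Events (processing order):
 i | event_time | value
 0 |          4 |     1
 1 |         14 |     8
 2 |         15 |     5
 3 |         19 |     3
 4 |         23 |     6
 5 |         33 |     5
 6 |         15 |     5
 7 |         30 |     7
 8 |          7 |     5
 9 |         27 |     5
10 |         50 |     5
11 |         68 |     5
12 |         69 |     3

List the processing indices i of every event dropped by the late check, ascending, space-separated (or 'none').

6 8 9

i=0 t=4 v=1: → [0,12); WM=−∞
i=1 t=14 v=8: → [11,23); WM=11
i=2 t=15 v=5: → [11,23); WM=11
i=3 t=19 v=3: → [11,23); WM=16; [0,12) fires=1
i=4 t=23 v=6: → [22,34); WM=16
i=5 t=33 v=5: → [33,45),[22,34); WM=30; [11,23) fires=3
i=6 t=15 v=5: DROP (t<30-1); WM=30
i=7 t=30 v=7: → [22,34); WM=30
i=8 t=7 v=5: DROP (t<30-1); WM=30
i=9 t=27 v=5: DROP (t<30-1); WM=30
i=10 t=50 v=5: → [44,56); WM=30
i=11 t=68 v=5: → [66,78); WM=65; [22,34) fires=3 [33,45) fires=1 [44,56) fires=1
i=12 t=69 v=3: → [66,78); WM=65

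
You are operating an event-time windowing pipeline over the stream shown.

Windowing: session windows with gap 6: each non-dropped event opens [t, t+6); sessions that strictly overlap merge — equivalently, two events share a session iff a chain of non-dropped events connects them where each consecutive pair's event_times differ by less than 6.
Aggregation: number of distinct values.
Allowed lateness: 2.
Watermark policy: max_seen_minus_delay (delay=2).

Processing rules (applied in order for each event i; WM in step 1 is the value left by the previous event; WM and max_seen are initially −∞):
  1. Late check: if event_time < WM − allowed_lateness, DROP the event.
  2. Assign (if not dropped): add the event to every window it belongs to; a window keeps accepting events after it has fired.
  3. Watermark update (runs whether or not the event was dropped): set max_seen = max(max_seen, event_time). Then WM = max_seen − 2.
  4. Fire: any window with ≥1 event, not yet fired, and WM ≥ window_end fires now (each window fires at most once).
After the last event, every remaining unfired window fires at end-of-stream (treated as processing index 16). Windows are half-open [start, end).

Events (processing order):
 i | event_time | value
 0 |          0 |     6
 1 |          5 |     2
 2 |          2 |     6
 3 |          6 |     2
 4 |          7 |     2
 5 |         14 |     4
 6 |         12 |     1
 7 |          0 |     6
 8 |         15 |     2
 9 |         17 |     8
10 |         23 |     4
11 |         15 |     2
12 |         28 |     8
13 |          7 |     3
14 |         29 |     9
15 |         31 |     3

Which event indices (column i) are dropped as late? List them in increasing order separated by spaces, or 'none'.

7 11 13

i=0 t=0 v=6: → [0,6); WM=-2
i=1 t=5 v=2: → [0,11); WM=3
i=2 t=2 v=6: → [0,11); WM=3
i=3 t=6 v=2: → [0,12); WM=4
i=4 t=7 v=2: → [0,13); WM=5
i=5 t=14 v=4: → [14,20); WM=12
i=6 t=12 v=1: → [0,20); WM=12
i=7 t=0 v=6: DROP (t<12-2); WM=12
i=8 t=15 v=2: → [0,21); WM=13
i=9 t=17 v=8: → [0,23); WM=15
i=10 t=23 v=4: → [23,29); WM=21
i=11 t=15 v=2: DROP (t<21-2); WM=21
i=12 t=28 v=8: → [23,34); WM=26
i=13 t=7 v=3: DROP (t<26-2); WM=26
i=14 t=29 v=9: → [23,35); WM=27
i=15 t=31 v=3: → [23,37); WM=29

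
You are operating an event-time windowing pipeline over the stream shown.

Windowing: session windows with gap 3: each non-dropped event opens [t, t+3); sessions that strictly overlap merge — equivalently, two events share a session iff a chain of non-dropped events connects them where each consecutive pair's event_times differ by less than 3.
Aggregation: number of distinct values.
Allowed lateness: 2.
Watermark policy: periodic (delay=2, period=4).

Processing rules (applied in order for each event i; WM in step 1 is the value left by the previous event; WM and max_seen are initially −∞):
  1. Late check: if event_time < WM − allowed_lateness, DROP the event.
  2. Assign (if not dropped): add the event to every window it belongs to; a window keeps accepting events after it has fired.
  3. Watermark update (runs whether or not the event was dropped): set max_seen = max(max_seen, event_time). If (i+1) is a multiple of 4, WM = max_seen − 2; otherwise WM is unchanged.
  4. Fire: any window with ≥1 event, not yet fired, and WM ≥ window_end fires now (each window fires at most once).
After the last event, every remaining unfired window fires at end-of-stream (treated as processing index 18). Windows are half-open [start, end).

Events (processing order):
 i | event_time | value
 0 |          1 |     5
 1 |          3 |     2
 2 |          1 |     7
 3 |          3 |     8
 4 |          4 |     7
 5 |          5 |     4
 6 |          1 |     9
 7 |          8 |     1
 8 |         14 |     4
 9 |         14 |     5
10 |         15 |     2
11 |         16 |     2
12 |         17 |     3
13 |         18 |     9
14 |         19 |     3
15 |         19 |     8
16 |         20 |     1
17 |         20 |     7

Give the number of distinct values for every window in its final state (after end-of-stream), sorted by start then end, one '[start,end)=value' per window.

i=0 t=1 v=5: → [1,4); WM=−∞
i=1 t=3 v=2: → [1,6); WM=−∞
i=2 t=1 v=7: → [1,6); WM=−∞
i=3 t=3 v=8: → [1,6); WM=1
i=4 t=4 v=7: → [1,7); WM=1
i=5 t=5 v=4: → [1,8); WM=1
i=6 t=1 v=9: → [1,8); WM=1
i=7 t=8 v=1: → [8,11); WM=6
i=8 t=14 v=4: → [14,17); WM=6
i=9 t=14 v=5: → [14,17); WM=6
i=10 t=15 v=2: → [14,18); WM=6
i=11 t=16 v=2: → [14,19); WM=14
i=12 t=17 v=3: → [14,20); WM=14
i=13 t=18 v=9: → [14,21); WM=14
i=14 t=19 v=3: → [14,22); WM=14
i=15 t=19 v=8: → [14,22); WM=17
i=16 t=20 v=1: → [14,23); WM=17
i=17 t=20 v=7: → [14,23); WM=17

[1,8)=6 [8,11)=1 [14,23)=8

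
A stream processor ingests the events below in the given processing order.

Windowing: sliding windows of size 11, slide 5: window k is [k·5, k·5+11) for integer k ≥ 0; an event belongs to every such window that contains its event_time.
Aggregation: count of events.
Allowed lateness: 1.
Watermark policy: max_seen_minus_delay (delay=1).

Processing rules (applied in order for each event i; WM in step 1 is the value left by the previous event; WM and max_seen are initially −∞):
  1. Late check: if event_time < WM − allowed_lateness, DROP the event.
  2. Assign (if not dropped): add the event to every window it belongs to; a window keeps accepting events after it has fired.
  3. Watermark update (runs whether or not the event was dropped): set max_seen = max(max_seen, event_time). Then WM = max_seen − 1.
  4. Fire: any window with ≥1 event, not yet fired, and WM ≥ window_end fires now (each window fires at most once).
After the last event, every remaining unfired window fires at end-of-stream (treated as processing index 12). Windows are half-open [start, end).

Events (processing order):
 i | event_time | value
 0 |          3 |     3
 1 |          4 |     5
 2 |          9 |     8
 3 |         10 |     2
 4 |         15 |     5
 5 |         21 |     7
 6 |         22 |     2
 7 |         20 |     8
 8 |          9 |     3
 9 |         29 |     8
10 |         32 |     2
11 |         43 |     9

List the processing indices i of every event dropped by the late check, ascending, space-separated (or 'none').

i=0 t=3 v=3: → [0,11); WM=2
i=1 t=4 v=5: → [0,11); WM=3
i=2 t=9 v=8: → [5,16),[0,11); WM=8
i=3 t=10 v=2: → [10,21),[5,16),[0,11); WM=9
i=4 t=15 v=5: → [15,26),[10,21),[5,16); WM=14; [0,11) fires=4
i=5 t=21 v=7: → [20,31),[15,26); WM=20; [5,16) fires=3
i=6 t=22 v=2: → [20,31),[15,26); WM=21; [10,21) fires=2
i=7 t=20 v=8: → [20,31),[15,26),[10,21); WM=21
i=8 t=9 v=3: DROP (t<21-1); WM=21
i=9 t=29 v=8: → [25,36),[20,31); WM=28; [15,26) fires=4
i=10 t=32 v=2: → [30,41),[25,36); WM=31; [20,31) fires=4
i=11 t=43 v=9: → [40,51),[35,46); WM=42; [25,36) fires=2 [30,41) fires=1

8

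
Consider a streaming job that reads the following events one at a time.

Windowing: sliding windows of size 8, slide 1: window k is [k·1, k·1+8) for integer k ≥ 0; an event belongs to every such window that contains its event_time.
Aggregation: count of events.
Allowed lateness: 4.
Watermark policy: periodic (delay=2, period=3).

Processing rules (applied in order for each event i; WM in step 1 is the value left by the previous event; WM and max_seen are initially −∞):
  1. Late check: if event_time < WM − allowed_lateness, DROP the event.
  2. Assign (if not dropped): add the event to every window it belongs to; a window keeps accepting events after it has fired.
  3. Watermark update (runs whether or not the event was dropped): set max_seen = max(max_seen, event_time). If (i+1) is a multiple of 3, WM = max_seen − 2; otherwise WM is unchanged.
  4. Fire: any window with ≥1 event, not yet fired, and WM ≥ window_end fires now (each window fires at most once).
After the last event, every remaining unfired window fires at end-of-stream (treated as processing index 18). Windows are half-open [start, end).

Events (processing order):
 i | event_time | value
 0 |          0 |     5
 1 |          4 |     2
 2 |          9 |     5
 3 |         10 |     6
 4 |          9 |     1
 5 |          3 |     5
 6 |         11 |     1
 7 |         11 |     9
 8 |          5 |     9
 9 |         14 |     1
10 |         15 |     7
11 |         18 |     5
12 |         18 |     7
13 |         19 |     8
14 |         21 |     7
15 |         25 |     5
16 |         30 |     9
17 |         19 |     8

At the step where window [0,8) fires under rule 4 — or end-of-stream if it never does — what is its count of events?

3

i=0 t=0 v=5: → [0,8); WM=−∞
i=1 t=4 v=2: → [4,12),[3,11),[2,10),[1,9),[0,8); WM=−∞
i=2 t=9 v=5: → [9,17),[8,16),[7,15),[6,14),[5,13),[4,12),[3,11),[2,10); WM=7
i=3 t=10 v=6: → [10,18),[9,17),[8,16),[7,15),[6,14),[5,13),[4,12),[3,11); WM=7
i=4 t=9 v=1: → [9,17),[8,16),[7,15),[6,14),[5,13),[4,12),[3,11),[2,10); WM=7
i=5 t=3 v=5: → [3,11),[2,10),[1,9),[0,8); WM=8; [0,8) fires=3
i=6 t=11 v=1: → [11,19),[10,18),[9,17),[8,16),[7,15),[6,14),[5,13),[4,12); WM=8
i=7 t=11 v=9: → [11,19),[10,18),[9,17),[8,16),[7,15),[6,14),[5,13),[4,12); WM=8
i=8 t=5 v=9: → [5,13),[4,12),[3,11),[2,10),[1,9),[0,8); WM=9; [1,9) fires=3
i=9 t=14 v=1: → [14,22),[13,21),[12,20),[11,19),[10,18),[9,17),[8,16),[7,15); WM=9
i=10 t=15 v=7: → [15,23),[14,22),[13,21),[12,20),[11,19),[10,18),[9,17),[8,16); WM=9
i=11 t=18 v=5: → [18,26),[17,25),[16,24),[15,23),[14,22),[13,21),[12,20),[11,19); WM=16; [2,10) fires=5 [3,11) fires=6 [4,12) fires=7 [5,13) fires=6 [6,14) fires=5 [7,15) fires=6 [8,16) fires=7
i=12 t=18 v=7: → [18,26),[17,25),[16,24),[15,23),[14,22),[13,21),[12,20),[11,19); WM=16
i=13 t=19 v=8: → [19,27),[18,26),[17,25),[16,24),[15,23),[14,22),[13,21),[12,20); WM=16
i=14 t=21 v=7: → [21,29),[20,28),[19,27),[18,26),[17,25),[16,24),[15,23),[14,22); WM=19; [9,17) fires=7 [10,18) fires=5 [11,19) fires=6
i=15 t=25 v=5: → [25,33),[24,32),[23,31),[22,30),[21,29),[20,28),[19,27),[18,26); WM=19
i=16 t=30 v=9: → [30,38),[29,37),[28,36),[27,35),[26,34),[25,33),[24,32),[23,31); WM=19
i=17 t=19 v=8: → [19,27),[18,26),[17,25),[16,24),[15,23),[14,22),[13,21),[12,20); WM=28; [12,20) fires=6 [13,21) fires=6 [14,22) fires=7 [15,23) fires=6 [16,24) fires=5 [17,25) fires=5 [18,26) fires=6 [19,27) fires=4 [20,28) fires=2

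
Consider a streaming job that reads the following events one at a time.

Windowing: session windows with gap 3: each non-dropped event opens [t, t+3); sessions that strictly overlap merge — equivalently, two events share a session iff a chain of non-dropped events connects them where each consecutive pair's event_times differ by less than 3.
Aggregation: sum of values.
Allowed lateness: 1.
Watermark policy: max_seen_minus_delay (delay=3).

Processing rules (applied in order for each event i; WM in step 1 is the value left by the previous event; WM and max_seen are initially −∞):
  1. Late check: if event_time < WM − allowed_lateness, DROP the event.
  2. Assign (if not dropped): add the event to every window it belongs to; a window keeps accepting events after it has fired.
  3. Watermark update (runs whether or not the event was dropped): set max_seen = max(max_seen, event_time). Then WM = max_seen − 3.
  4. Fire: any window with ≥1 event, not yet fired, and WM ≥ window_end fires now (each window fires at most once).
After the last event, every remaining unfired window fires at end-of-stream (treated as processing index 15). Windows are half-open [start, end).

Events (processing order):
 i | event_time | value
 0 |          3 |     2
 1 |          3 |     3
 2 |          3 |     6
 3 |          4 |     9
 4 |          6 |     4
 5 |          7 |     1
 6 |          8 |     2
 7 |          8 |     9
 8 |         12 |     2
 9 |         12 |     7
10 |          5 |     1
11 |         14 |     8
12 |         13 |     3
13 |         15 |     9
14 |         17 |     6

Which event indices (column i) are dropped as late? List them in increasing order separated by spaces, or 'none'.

i=0 t=3 v=2: → [3,6); WM=0
i=1 t=3 v=3: → [3,6); WM=0
i=2 t=3 v=6: → [3,6); WM=0
i=3 t=4 v=9: → [3,7); WM=1
i=4 t=6 v=4: → [3,9); WM=3
i=5 t=7 v=1: → [3,10); WM=4
i=6 t=8 v=2: → [3,11); WM=5
i=7 t=8 v=9: → [3,11); WM=5
i=8 t=12 v=2: → [12,15); WM=9
i=9 t=12 v=7: → [12,15); WM=9
i=10 t=5 v=1: DROP (t<9-1); WM=9
i=11 t=14 v=8: → [12,17); WM=11
i=12 t=13 v=3: → [12,17); WM=11
i=13 t=15 v=9: → [12,18); WM=12
i=14 t=17 v=6: → [12,20); WM=14

10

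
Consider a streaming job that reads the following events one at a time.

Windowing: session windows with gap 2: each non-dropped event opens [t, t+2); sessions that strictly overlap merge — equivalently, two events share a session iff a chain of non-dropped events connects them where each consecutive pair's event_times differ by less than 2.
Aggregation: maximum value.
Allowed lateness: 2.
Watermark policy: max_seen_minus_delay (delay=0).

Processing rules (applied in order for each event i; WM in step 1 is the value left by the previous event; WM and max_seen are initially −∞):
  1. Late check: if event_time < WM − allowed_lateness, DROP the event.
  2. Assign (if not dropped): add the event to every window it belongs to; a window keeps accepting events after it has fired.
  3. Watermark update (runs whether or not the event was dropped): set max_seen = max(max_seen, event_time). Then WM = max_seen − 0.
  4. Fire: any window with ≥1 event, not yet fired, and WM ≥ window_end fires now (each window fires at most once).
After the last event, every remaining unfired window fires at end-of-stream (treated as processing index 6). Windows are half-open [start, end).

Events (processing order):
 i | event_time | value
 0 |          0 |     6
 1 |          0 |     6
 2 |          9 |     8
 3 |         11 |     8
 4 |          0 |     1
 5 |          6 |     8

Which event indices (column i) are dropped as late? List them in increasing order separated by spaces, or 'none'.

4 5

i=0 t=0 v=6: → [0,2); WM=0
i=1 t=0 v=6: → [0,2); WM=0
i=2 t=9 v=8: → [9,11); WM=9
i=3 t=11 v=8: → [11,13); WM=11
i=4 t=0 v=1: DROP (t<11-2); WM=11
i=5 t=6 v=8: DROP (t<11-2); WM=11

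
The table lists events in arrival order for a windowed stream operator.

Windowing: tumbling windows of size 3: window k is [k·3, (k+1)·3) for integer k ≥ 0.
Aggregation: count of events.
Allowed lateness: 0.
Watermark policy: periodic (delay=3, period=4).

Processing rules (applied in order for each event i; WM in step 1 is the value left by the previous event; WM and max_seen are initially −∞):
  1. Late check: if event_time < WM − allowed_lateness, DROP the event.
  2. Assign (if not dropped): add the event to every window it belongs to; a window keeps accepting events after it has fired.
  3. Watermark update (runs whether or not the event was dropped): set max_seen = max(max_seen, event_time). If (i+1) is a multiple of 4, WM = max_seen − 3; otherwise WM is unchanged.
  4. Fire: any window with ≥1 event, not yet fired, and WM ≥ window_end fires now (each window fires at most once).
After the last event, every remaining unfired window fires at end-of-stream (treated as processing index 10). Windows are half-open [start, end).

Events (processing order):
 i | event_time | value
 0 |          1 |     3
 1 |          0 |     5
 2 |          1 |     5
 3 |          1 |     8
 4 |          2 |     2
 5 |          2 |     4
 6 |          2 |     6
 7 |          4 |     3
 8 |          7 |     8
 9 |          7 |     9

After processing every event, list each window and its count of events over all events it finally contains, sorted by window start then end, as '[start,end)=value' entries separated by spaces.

[0,3)=7 [3,6)=1 [6,9)=2

i=0 t=1 v=3: → [0,3); WM=−∞
i=1 t=0 v=5: → [0,3); WM=−∞
i=2 t=1 v=5: → [0,3); WM=−∞
i=3 t=1 v=8: → [0,3); WM=-2
i=4 t=2 v=2: → [0,3); WM=-2
i=5 t=2 v=4: → [0,3); WM=-2
i=6 t=2 v=6: → [0,3); WM=-2
i=7 t=4 v=3: → [3,6); WM=1
i=8 t=7 v=8: → [6,9); WM=1
i=9 t=7 v=9: → [6,9); WM=1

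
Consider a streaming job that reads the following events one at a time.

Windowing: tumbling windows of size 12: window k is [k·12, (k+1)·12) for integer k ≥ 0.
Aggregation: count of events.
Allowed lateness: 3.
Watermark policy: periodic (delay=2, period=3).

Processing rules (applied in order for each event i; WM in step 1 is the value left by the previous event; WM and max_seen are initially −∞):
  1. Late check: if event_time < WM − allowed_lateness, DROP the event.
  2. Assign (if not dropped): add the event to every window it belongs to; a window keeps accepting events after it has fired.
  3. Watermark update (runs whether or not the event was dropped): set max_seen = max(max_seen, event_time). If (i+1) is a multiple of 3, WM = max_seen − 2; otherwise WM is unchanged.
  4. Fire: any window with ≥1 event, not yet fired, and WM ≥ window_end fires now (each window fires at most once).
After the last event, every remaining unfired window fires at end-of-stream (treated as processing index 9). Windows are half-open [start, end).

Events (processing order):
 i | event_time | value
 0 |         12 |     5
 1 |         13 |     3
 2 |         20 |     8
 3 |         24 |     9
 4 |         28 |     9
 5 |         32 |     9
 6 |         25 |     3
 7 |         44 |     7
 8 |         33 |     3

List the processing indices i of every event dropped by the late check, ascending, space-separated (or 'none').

i=0 t=12 v=5: → [12,24); WM=−∞
i=1 t=13 v=3: → [12,24); WM=−∞
i=2 t=20 v=8: → [12,24); WM=18
i=3 t=24 v=9: → [24,36); WM=18
i=4 t=28 v=9: → [24,36); WM=18
i=5 t=32 v=9: → [24,36); WM=30; [12,24) fires=3
i=6 t=25 v=3: DROP (t<30-3); WM=30
i=7 t=44 v=7: → [36,48); WM=30
i=8 t=33 v=3: → [24,36); WM=42; [24,36) fires=4

6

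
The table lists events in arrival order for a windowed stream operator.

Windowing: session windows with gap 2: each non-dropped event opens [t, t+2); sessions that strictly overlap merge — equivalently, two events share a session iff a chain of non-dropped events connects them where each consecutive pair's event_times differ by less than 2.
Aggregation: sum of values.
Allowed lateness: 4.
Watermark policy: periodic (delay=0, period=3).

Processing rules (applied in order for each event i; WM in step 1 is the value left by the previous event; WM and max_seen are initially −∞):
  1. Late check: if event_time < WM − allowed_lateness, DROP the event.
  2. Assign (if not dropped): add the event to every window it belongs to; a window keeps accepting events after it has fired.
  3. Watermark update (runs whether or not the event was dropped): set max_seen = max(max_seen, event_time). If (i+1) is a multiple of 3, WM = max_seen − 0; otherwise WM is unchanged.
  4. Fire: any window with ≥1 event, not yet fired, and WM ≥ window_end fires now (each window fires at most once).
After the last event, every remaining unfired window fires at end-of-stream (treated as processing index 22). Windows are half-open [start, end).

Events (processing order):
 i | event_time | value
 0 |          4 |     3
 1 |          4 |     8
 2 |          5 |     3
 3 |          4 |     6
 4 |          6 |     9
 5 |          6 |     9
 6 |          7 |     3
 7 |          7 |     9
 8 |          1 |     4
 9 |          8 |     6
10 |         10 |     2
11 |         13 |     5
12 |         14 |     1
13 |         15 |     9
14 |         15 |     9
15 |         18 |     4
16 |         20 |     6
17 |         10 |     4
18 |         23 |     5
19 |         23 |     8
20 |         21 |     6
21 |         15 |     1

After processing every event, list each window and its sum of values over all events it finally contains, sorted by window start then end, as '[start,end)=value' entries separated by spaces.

[4,10)=56 [10,12)=2 [13,17)=24 [18,20)=4 [20,23)=12 [23,25)=13

i=0 t=4 v=3: → [4,6); WM=−∞
i=1 t=4 v=8: → [4,6); WM=−∞
i=2 t=5 v=3: → [4,7); WM=5
i=3 t=4 v=6: → [4,7); WM=5
i=4 t=6 v=9: → [4,8); WM=5
i=5 t=6 v=9: → [4,8); WM=6
i=6 t=7 v=3: → [4,9); WM=6
i=7 t=7 v=9: → [4,9); WM=6
i=8 t=1 v=4: DROP (t<6-4); WM=7
i=9 t=8 v=6: → [4,10); WM=7
i=10 t=10 v=2: → [10,12); WM=7
i=11 t=13 v=5: → [13,15); WM=13
i=12 t=14 v=1: → [13,16); WM=13
i=13 t=15 v=9: → [13,17); WM=13
i=14 t=15 v=9: → [13,17); WM=15
i=15 t=18 v=4: → [18,20); WM=15
i=16 t=20 v=6: → [20,22); WM=15
i=17 t=10 v=4: DROP (t<15-4); WM=20
i=18 t=23 v=5: → [23,25); WM=20
i=19 t=23 v=8: → [23,25); WM=20
i=20 t=21 v=6: → [20,23); WM=23
i=21 t=15 v=1: DROP (t<23-4); WM=23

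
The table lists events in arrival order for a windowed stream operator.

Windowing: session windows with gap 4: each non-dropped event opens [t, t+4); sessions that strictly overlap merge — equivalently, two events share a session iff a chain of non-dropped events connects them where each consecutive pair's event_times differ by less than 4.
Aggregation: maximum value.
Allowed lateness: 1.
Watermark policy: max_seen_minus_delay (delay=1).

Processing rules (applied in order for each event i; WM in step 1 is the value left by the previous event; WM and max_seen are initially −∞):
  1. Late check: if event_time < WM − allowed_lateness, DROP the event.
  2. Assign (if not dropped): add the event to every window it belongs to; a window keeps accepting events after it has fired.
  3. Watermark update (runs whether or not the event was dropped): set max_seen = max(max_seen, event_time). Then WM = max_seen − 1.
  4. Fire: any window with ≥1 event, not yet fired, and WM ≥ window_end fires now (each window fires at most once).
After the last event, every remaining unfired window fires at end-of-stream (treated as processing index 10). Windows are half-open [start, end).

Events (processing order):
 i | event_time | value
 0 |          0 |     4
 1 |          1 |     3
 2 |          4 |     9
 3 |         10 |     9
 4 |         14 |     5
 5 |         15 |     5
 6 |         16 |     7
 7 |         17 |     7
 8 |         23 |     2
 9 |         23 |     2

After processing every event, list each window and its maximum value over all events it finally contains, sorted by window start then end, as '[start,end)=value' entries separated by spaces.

i=0 t=0 v=4: → [0,4); WM=-1
i=1 t=1 v=3: → [0,5); WM=0
i=2 t=4 v=9: → [0,8); WM=3
i=3 t=10 v=9: → [10,14); WM=9
i=4 t=14 v=5: → [14,18); WM=13
i=5 t=15 v=5: → [14,19); WM=14
i=6 t=16 v=7: → [14,20); WM=15
i=7 t=17 v=7: → [14,21); WM=16
i=8 t=23 v=2: → [23,27); WM=22
i=9 t=23 v=2: → [23,27); WM=22

[0,8)=9 [10,14)=9 [14,21)=7 [23,27)=2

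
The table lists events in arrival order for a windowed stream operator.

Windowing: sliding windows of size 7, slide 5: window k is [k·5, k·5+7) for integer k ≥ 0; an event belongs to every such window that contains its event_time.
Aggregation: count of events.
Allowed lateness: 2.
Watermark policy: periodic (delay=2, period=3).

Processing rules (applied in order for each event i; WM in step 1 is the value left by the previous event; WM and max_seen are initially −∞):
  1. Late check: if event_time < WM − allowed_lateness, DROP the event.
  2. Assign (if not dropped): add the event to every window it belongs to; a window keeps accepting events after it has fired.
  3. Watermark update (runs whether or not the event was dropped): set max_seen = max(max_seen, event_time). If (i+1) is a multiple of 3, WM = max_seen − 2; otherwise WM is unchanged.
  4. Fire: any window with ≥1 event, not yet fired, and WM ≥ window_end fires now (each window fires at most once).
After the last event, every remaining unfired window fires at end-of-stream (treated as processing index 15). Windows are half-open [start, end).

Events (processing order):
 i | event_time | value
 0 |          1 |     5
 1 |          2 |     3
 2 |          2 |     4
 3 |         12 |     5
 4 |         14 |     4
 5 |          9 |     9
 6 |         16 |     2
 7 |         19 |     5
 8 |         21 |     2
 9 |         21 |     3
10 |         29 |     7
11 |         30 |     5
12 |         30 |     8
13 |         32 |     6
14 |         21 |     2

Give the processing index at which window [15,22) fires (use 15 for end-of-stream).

i=0 t=1 v=5: → [0,7); WM=−∞
i=1 t=2 v=3: → [0,7); WM=−∞
i=2 t=2 v=4: → [0,7); WM=0
i=3 t=12 v=5: → [10,17); WM=0
i=4 t=14 v=4: → [10,17); WM=0
i=5 t=9 v=9: → [5,12); WM=12; [0,7) fires=3 [5,12) fires=1
i=6 t=16 v=2: → [15,22),[10,17); WM=12
i=7 t=19 v=5: → [15,22); WM=12
i=8 t=21 v=2: → [20,27),[15,22); WM=19; [10,17) fires=3
i=9 t=21 v=3: → [20,27),[15,22); WM=19
i=10 t=29 v=7: → [25,32); WM=19
i=11 t=30 v=5: → [30,37),[25,32); WM=28; [15,22) fires=4 [20,27) fires=2
i=12 t=30 v=8: → [30,37),[25,32); WM=28
i=13 t=32 v=6: → [30,37); WM=28
i=14 t=21 v=2: DROP (t<28-2); WM=30

11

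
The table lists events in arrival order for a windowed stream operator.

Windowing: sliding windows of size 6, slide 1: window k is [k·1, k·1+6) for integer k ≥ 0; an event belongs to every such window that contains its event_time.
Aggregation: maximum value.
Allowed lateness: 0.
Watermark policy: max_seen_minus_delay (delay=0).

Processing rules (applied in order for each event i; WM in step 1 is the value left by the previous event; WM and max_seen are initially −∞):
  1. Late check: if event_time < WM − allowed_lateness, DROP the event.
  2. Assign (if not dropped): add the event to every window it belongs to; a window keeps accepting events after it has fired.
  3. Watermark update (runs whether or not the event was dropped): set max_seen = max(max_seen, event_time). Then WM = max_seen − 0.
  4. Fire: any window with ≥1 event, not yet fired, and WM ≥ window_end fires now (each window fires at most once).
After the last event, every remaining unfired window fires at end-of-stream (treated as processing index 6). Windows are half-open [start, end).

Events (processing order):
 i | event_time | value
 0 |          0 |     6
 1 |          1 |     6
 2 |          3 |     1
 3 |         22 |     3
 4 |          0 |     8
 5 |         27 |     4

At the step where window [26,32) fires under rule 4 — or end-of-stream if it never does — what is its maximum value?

4

i=0 t=0 v=6: → [0,6); WM=0
i=1 t=1 v=6: → [1,7),[0,6); WM=1
i=2 t=3 v=1: → [3,9),[2,8),[1,7),[0,6); WM=3
i=3 t=22 v=3: → [22,28),[21,27),[20,26),[19,25),[18,24),[17,23); WM=22; [0,6) fires=6 [1,7) fires=6 [2,8) fires=1 [3,9) fires=1
i=4 t=0 v=8: DROP (t<22-0); WM=22
i=5 t=27 v=4: → [27,33),[26,32),[25,31),[24,30),[23,29),[22,28); WM=27; [17,23) fires=3 [18,24) fires=3 [19,25) fires=3 [20,26) fires=3 [21,27) fires=3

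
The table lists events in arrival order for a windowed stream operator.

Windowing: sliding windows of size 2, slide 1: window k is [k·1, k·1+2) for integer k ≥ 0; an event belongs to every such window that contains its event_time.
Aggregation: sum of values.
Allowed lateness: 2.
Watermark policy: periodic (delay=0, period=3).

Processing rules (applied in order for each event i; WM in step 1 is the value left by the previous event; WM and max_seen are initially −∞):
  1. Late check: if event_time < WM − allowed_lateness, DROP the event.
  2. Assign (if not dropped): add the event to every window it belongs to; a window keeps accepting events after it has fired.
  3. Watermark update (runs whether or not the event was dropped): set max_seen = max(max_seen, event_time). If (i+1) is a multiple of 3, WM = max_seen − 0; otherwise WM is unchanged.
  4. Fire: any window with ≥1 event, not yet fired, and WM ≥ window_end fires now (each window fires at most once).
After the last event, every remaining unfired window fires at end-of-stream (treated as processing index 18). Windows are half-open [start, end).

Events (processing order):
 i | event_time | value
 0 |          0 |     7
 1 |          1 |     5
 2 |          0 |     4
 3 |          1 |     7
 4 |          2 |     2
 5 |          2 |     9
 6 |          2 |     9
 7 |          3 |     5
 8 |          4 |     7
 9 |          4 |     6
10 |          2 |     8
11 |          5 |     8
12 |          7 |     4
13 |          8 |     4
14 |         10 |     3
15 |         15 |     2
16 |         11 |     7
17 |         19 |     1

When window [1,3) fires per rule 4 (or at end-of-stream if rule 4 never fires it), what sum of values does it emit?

32

i=0 t=0 v=7: → [0,2); WM=−∞
i=1 t=1 v=5: → [1,3),[0,2); WM=−∞
i=2 t=0 v=4: → [0,2); WM=1
i=3 t=1 v=7: → [1,3),[0,2); WM=1
i=4 t=2 v=2: → [2,4),[1,3); WM=1
i=5 t=2 v=9: → [2,4),[1,3); WM=2; [0,2) fires=23
i=6 t=2 v=9: → [2,4),[1,3); WM=2
i=7 t=3 v=5: → [3,5),[2,4); WM=2
i=8 t=4 v=7: → [4,6),[3,5); WM=4; [1,3) fires=32 [2,4) fires=25
i=9 t=4 v=6: → [4,6),[3,5); WM=4
i=10 t=2 v=8: → [2,4),[1,3); WM=4
i=11 t=5 v=8: → [5,7),[4,6); WM=5; [3,5) fires=18
i=12 t=7 v=4: → [7,9),[6,8); WM=5
i=13 t=8 v=4: → [8,10),[7,9); WM=5
i=14 t=10 v=3: → [10,12),[9,11); WM=10; [4,6) fires=21 [5,7) fires=8 [6,8) fires=4 [7,9) fires=8 [8,10) fires=4
i=15 t=15 v=2: → [15,17),[14,16); WM=10
i=16 t=11 v=7: → [11,13),[10,12); WM=10
i=17 t=19 v=1: → [19,21),[18,20); WM=19; [9,11) fires=3 [10,12) fires=10 [11,13) fires=7 [14,16) fires=2 [15,17) fires=2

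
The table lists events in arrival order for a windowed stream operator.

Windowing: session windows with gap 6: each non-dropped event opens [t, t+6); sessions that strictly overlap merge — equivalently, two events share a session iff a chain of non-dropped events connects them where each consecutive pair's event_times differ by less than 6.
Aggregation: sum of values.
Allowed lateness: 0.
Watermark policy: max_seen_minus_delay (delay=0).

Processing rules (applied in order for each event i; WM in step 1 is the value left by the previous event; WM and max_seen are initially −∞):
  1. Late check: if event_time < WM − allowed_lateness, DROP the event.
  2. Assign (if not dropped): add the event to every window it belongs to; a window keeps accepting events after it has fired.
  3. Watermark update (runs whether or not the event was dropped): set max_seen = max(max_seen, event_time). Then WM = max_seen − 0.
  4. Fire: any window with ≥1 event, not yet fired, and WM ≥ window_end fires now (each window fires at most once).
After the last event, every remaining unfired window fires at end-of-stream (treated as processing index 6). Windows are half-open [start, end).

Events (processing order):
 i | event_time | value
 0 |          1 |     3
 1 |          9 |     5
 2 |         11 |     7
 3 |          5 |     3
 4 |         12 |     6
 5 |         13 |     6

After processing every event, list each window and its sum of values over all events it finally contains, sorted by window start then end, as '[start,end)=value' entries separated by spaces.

[1,7)=3 [9,19)=24

i=0 t=1 v=3: → [1,7); WM=1
i=1 t=9 v=5: → [9,15); WM=9
i=2 t=11 v=7: → [9,17); WM=11
i=3 t=5 v=3: DROP (t<11-0); WM=11
i=4 t=12 v=6: → [9,18); WM=12
i=5 t=13 v=6: → [9,19); WM=13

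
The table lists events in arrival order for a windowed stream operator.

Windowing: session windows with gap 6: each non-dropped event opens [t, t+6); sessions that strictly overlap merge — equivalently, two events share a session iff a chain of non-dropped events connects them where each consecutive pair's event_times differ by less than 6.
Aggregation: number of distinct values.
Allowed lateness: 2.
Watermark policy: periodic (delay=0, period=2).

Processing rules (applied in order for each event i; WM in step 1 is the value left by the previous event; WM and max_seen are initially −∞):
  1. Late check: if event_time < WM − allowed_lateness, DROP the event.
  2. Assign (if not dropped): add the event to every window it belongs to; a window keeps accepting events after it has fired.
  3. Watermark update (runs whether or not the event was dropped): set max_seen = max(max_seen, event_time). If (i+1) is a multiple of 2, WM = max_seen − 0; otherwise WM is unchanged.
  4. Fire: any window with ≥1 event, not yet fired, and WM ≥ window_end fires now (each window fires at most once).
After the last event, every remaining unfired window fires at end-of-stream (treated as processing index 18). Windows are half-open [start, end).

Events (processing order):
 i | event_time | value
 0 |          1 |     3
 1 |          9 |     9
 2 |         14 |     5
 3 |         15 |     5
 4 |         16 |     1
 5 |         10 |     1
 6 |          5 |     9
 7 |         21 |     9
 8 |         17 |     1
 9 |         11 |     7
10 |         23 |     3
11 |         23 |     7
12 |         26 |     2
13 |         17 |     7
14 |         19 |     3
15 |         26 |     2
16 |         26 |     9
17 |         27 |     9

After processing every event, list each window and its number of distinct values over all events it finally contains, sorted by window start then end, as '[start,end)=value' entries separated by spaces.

[1,7)=1 [9,33)=6

i=0 t=1 v=3: → [1,7); WM=−∞
i=1 t=9 v=9: → [9,15); WM=9
i=2 t=14 v=5: → [9,20); WM=9
i=3 t=15 v=5: → [9,21); WM=15
i=4 t=16 v=1: → [9,22); WM=15
i=5 t=10 v=1: DROP (t<15-2); WM=16
i=6 t=5 v=9: DROP (t<16-2); WM=16
i=7 t=21 v=9: → [9,27); WM=21
i=8 t=17 v=1: DROP (t<21-2); WM=21
i=9 t=11 v=7: DROP (t<21-2); WM=21
i=10 t=23 v=3: → [9,29); WM=21
i=11 t=23 v=7: → [9,29); WM=23
i=12 t=26 v=2: → [9,32); WM=23
i=13 t=17 v=7: DROP (t<23-2); WM=26
i=14 t=19 v=3: DROP (t<26-2); WM=26
i=15 t=26 v=2: → [9,32); WM=26
i=16 t=26 v=9: → [9,32); WM=26
i=17 t=27 v=9: → [9,33); WM=27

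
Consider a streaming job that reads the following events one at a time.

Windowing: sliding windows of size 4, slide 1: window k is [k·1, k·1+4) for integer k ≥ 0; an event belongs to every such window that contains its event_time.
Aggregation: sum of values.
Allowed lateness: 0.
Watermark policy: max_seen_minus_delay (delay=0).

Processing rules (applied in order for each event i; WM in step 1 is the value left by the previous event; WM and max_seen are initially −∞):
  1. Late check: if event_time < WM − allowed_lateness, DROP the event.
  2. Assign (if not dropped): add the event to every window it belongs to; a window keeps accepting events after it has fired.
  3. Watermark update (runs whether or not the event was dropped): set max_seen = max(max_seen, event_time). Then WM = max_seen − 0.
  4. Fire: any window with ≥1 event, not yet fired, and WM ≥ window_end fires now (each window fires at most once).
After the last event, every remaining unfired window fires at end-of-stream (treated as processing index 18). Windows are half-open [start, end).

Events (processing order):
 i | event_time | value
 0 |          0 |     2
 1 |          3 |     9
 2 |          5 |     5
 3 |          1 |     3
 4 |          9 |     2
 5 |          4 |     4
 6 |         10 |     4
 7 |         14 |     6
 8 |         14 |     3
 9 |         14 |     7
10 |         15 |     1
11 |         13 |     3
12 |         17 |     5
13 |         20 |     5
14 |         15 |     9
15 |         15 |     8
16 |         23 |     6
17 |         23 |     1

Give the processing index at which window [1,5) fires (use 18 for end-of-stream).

2

i=0 t=0 v=2: → [0,4); WM=0
i=1 t=3 v=9: → [3,7),[2,6),[1,5),[0,4); WM=3
i=2 t=5 v=5: → [5,9),[4,8),[3,7),[2,6); WM=5; [0,4) fires=11 [1,5) fires=9
i=3 t=1 v=3: DROP (t<5-0); WM=5
i=4 t=9 v=2: → [9,13),[8,12),[7,11),[6,10); WM=9; [2,6) fires=14 [3,7) fires=14 [4,8) fires=5 [5,9) fires=5
i=5 t=4 v=4: DROP (t<9-0); WM=9
i=6 t=10 v=4: → [10,14),[9,13),[8,12),[7,11); WM=10; [6,10) fires=2
i=7 t=14 v=6: → [14,18),[13,17),[12,16),[11,15); WM=14; [7,11) fires=6 [8,12) fires=6 [9,13) fires=6 [10,14) fires=4
i=8 t=14 v=3: → [14,18),[13,17),[12,16),[11,15); WM=14
i=9 t=14 v=7: → [14,18),[13,17),[12,16),[11,15); WM=14
i=10 t=15 v=1: → [15,19),[14,18),[13,17),[12,16); WM=15; [11,15) fires=16
i=11 t=13 v=3: DROP (t<15-0); WM=15
i=12 t=17 v=5: → [17,21),[16,20),[15,19),[14,18); WM=17; [12,16) fires=17 [13,17) fires=17
i=13 t=20 v=5: → [20,24),[19,23),[18,22),[17,21); WM=20; [14,18) fires=22 [15,19) fires=6 [16,20) fires=5
i=14 t=15 v=9: DROP (t<20-0); WM=20
i=15 t=15 v=8: DROP (t<20-0); WM=20
i=16 t=23 v=6: → [23,27),[22,26),[21,25),[20,24); WM=23; [17,21) fires=10 [18,22) fires=5 [19,23) fires=5
i=17 t=23 v=1: → [23,27),[22,26),[21,25),[20,24); WM=23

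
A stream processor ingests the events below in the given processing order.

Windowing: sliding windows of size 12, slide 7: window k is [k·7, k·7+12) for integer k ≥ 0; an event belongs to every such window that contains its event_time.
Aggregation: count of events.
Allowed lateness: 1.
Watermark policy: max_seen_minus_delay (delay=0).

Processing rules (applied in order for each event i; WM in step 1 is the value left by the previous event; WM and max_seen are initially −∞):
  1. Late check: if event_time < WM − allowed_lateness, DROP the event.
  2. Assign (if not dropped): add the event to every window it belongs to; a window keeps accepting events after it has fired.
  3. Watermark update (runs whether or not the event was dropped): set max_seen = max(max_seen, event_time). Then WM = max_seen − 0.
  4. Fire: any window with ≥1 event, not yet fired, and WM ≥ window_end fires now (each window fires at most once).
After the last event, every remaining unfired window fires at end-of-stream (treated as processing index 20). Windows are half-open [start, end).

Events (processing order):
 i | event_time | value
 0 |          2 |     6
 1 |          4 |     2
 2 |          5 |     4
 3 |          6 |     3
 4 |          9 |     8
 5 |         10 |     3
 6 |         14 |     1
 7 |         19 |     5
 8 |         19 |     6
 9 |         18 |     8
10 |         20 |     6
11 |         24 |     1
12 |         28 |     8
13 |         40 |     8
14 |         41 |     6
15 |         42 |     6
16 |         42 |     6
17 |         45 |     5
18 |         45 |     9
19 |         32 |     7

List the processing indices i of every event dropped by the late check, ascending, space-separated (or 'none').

i=0 t=2 v=6: → [0,12); WM=2
i=1 t=4 v=2: → [0,12); WM=4
i=2 t=5 v=4: → [0,12); WM=5
i=3 t=6 v=3: → [0,12); WM=6
i=4 t=9 v=8: → [7,19),[0,12); WM=9
i=5 t=10 v=3: → [7,19),[0,12); WM=10
i=6 t=14 v=1: → [14,26),[7,19); WM=14; [0,12) fires=6
i=7 t=19 v=5: → [14,26); WM=19; [7,19) fires=3
i=8 t=19 v=6: → [14,26); WM=19
i=9 t=18 v=8: → [14,26),[7,19); WM=19
i=10 t=20 v=6: → [14,26); WM=20
i=11 t=24 v=1: → [21,33),[14,26); WM=24
i=12 t=28 v=8: → [28,40),[21,33); WM=28; [14,26) fires=6
i=13 t=40 v=8: → [35,47); WM=40; [21,33) fires=2 [28,40) fires=1
i=14 t=41 v=6: → [35,47); WM=41
i=15 t=42 v=6: → [42,54),[35,47); WM=42
i=16 t=42 v=6: → [42,54),[35,47); WM=42
i=17 t=45 v=5: → [42,54),[35,47); WM=45
i=18 t=45 v=9: → [42,54),[35,47); WM=45
i=19 t=32 v=7: DROP (t<45-1); WM=45

19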